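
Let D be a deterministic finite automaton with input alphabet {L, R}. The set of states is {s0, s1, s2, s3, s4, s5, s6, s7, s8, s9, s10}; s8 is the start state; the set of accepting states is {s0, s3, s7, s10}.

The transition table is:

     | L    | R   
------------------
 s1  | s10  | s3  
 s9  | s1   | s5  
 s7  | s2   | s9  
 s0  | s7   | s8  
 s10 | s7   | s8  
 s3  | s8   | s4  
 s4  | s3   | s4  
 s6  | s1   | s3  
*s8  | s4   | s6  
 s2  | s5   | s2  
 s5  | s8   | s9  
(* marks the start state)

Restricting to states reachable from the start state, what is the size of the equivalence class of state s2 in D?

First remove the unreachable states {s0}; 10 states remain.
Start with accepting vs non-accepting: {s3,s7,s10} | {s1,s2,s4,s5,s6,s8,s9}.
Split {s3,s7,s10} by δ(·,L) → {s3,s7} and {s10}.
On input L, block {s1,s2,s4,s5,s6,s8,s9} splits into {s2,s5,s6,s8,s9} and {s1} and {s4}.
Split {s3,s7} by δ(·,R) → {s3} and {s7}.
On input L, block {s2,s5,s6,s8,s9} splits into {s2,s5} and {s6,s9} and {s8}.
Refine {s2,s5} on symbol L: members go to different blocks, giving {s2} and {s5}.
Split {s6,s9} by δ(·,R) → {s6} and {s9}.
The partition is now stable with 10 blocks: {s3} | {s2} | {s10} | {s1} | {s4} | {s7} | {s6} | {s8} | {s5} | {s9}.
State s2 belongs to the block {s2}, which has 1 states.

1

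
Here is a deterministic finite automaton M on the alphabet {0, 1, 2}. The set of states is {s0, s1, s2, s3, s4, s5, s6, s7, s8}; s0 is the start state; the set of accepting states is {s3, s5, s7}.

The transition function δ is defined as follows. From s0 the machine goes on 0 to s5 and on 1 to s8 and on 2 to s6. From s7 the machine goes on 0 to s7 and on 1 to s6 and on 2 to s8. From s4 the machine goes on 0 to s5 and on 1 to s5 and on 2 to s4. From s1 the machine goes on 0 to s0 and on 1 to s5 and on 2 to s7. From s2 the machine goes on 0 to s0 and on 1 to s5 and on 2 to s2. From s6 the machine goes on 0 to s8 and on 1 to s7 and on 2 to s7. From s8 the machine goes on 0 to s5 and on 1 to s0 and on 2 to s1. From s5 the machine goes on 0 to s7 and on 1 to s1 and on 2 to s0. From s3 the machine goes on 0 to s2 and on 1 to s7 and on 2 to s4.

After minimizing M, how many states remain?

Reachable states from the start: {s0,s1,s5,s6,s7,s8}. Unreachable: {s2,s3,s4} — drop them.
P0 = {s5,s7} | {s0,s1,s6,s8}.
Refine {s0,s1,s6,s8} on symbol 0: members go to different blocks, giving {s0,s8} and {s1,s6}.
The partition is now stable with 3 blocks: {s5,s7} | {s0,s8} | {s1,s6}.

3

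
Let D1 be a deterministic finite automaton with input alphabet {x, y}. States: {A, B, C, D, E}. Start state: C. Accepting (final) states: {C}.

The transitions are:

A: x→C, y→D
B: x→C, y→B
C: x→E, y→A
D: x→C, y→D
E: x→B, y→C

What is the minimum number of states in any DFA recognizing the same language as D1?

Every state is reachable, so we keep all 5.
P0 = {C} | {A,B,D,E}.
On input x, block {A,B,D,E} splits into {A,B,D} and {E}.
Stable partition: {C} | {A,B,D} | {E} — 3 equivalence classes.

3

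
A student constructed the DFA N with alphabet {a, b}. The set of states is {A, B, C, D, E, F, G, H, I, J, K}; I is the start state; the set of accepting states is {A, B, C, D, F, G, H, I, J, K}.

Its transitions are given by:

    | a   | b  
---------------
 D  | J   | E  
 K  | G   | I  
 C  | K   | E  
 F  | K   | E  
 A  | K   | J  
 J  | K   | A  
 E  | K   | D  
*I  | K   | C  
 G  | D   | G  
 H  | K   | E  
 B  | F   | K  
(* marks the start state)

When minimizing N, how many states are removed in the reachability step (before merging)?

3

BFS from I reaches {A, C, D, E, G, I, J, K}; the 3 state(s) B, F, H are never visited.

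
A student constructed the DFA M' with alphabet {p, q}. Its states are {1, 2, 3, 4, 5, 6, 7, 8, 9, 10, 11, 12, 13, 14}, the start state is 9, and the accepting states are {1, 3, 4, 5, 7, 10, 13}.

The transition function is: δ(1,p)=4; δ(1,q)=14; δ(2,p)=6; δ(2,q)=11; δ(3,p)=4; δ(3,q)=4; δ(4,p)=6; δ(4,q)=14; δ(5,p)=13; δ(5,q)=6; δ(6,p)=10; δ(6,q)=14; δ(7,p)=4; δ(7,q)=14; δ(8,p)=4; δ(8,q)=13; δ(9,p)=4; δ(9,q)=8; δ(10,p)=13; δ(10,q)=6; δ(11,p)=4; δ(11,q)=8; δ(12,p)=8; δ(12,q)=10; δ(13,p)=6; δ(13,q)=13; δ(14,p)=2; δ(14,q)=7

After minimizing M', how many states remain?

9

First remove the unreachable states {1,3,5,12}; 10 states remain.
Initial partition by acceptance: {4,7,10,13} | {2,6,8,9,11,14}.
Split {4,7,10,13} by δ(·,p) → {4,13} and {7,10}.
On input q, block {4,13} splits into {4} and {13}.
Refine {2,6,8,9,11,14} on symbol p: members go to different blocks, giving {8,9,11} and {2,14} and {6}.
Split {8,9,11} by δ(·,q) → {9,11} and {8}.
Split {7,10} by δ(·,p) → {7} and {10}.
On input p, block {2,14} splits into {2} and {14}.
No further refinement is possible. Final partition (9 blocks): {4} | {9,11} | {7} | {13} | {2} | {6} | {8} | {10} | {14}.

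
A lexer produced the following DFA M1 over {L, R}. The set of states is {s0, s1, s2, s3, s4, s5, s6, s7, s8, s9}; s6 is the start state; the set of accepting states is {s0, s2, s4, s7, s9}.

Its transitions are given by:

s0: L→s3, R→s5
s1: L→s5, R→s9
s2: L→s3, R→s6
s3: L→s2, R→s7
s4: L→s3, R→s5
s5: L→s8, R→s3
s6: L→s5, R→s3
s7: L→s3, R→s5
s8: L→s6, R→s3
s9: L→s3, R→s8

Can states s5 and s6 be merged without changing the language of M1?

First remove the unreachable states {s0,s1,s4,s9}; 6 states remain.
P0 = {s2,s7} | {s3,s5,s6,s8}.
On input L, block {s3,s5,s6,s8} splits into {s5,s6,s8} and {s3}.
No further refinement is possible. Final partition (3 blocks): {s2,s7} | {s5,s6,s8} | {s3}.
s5 and s6 lie in the same block of the stable partition, so they are equivalent — no string distinguishes them.

Yes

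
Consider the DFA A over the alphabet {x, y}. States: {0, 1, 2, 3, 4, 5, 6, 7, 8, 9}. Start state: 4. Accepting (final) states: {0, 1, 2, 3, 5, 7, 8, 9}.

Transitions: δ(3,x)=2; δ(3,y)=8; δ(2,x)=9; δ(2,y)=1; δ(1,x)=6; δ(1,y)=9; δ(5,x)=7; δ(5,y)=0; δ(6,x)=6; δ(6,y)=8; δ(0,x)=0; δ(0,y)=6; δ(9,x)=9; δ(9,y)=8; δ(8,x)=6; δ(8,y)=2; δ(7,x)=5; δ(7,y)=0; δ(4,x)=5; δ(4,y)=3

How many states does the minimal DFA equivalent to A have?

Every state is reachable, so we keep all 10.
Start with accepting vs non-accepting: {0,1,2,3,5,7,8,9} | {4,6}.
On input x, block {0,1,2,3,5,7,8,9} splits into {0,2,3,5,7,9} and {1,8}.
On input y, block {0,2,3,5,7,9} splits into {2,3,9} and {5,7} and {0}.
Split {4,6} by δ(·,x) → {4} and {6}.
The partition is now stable with 6 blocks: {2,3,9} | {4} | {1,8} | {5,7} | {0} | {6}.

6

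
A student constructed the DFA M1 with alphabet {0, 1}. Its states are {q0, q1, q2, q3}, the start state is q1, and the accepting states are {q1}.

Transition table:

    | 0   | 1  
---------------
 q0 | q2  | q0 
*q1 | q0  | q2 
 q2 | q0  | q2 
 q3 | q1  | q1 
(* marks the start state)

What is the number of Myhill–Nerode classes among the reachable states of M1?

2

States {q3} cannot be reached from the start state, so discard them.
P0 = {q1} | {q0,q2}.
No further refinement is possible. Final partition (2 blocks): {q1} | {q0,q2}.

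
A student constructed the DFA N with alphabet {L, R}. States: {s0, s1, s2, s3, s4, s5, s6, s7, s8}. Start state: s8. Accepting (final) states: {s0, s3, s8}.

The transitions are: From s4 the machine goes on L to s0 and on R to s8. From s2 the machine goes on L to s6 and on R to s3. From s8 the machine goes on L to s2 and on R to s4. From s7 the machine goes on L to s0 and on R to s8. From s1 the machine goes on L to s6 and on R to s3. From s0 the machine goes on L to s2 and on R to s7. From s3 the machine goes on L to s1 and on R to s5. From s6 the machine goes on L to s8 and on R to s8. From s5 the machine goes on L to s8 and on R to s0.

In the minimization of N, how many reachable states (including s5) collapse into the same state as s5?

P0 = {s0,s3,s8} | {s1,s2,s4,s5,s6,s7}.
Split {s1,s2,s4,s5,s6,s7} by δ(·,L) → {s4,s5,s6,s7} and {s1,s2}.
Stable partition: {s0,s3,s8} | {s4,s5,s6,s7} | {s1,s2} — 3 equivalence classes.
State s5 belongs to the block {s4,s5,s6,s7}, which has 4 states.

4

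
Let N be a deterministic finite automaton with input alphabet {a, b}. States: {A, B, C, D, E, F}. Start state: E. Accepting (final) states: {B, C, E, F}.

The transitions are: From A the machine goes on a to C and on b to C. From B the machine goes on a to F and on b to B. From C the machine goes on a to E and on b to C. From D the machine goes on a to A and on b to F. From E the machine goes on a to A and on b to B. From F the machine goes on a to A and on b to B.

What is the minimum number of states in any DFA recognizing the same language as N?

3

States {D} cannot be reached from the start state, so discard them.
Initial partition by acceptance: {B,C,E,F} | {A}.
On input a, block {B,C,E,F} splits into {B,C} and {E,F}.
No further refinement is possible. Final partition (3 blocks): {B,C} | {A} | {E,F}.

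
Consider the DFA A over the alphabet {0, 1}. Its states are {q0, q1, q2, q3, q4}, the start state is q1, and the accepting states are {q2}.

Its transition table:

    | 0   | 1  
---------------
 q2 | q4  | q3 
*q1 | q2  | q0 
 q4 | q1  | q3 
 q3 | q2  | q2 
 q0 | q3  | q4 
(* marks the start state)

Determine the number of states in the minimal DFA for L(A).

5

All states are reachable from the start state.
P0 = {q2} | {q0,q1,q3,q4}.
Split {q0,q1,q3,q4} by δ(·,0) → {q0,q4} and {q1,q3}.
On input 1, block {q0,q4} splits into {q0} and {q4}.
Refine {q1,q3} on symbol 1: members go to different blocks, giving {q1} and {q3}.
The partition is now stable with 5 blocks: {q2} | {q0} | {q1} | {q4} | {q3}.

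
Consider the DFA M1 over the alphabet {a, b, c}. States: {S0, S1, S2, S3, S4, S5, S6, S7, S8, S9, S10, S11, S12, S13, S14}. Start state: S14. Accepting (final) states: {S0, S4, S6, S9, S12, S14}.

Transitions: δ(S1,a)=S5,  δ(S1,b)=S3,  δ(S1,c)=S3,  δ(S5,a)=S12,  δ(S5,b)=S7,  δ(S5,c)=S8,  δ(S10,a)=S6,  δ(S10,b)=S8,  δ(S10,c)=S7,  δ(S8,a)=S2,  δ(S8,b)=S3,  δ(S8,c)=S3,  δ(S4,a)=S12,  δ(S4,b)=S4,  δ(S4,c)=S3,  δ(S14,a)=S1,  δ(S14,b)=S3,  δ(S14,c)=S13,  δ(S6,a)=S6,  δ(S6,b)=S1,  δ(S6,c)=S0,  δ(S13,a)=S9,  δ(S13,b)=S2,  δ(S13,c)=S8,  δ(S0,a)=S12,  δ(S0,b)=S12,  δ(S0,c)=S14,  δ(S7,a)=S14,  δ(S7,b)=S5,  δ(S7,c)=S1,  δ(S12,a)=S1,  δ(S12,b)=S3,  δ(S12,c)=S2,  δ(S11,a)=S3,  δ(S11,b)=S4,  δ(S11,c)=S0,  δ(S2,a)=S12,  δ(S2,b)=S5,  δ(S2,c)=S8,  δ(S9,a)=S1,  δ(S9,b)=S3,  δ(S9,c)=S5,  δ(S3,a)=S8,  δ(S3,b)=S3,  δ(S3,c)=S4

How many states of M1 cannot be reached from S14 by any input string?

4

No path from S14 leads to S0, S6, S10, S11; the other 11 states are all reachable.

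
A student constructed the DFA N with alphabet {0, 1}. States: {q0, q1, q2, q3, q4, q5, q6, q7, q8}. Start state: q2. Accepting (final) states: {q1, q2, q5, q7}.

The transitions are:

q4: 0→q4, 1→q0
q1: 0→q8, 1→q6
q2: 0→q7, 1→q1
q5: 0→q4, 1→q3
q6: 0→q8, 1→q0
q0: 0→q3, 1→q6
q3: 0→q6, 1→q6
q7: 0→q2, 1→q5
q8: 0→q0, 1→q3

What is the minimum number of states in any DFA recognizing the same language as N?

3

Every state is reachable, so we keep all 9.
P0 = {q1,q2,q5,q7} | {q0,q3,q4,q6,q8}.
On input 0, block {q1,q2,q5,q7} splits into {q1,q5} and {q2,q7}.
No further refinement is possible. Final partition (3 blocks): {q1,q5} | {q0,q3,q4,q6,q8} | {q2,q7}.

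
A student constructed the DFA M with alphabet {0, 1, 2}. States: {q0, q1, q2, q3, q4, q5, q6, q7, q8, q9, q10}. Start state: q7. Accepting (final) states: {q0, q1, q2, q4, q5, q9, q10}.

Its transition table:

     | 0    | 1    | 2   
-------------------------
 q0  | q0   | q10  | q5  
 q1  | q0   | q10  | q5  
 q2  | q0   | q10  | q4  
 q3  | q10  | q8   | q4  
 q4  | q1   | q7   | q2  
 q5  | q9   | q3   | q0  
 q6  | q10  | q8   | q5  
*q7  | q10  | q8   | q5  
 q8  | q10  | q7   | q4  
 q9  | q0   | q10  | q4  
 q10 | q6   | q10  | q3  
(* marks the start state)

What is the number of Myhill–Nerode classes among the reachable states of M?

All states are reachable from the start state.
P0 = {q0,q1,q2,q4,q5,q9,q10} | {q3,q6,q7,q8}.
On input 0, block {q0,q1,q2,q4,q5,q9,q10} splits into {q0,q1,q2,q4,q5,q9} and {q10}.
Refine {q0,q1,q2,q4,q5,q9} on symbol 1: members go to different blocks, giving {q0,q1,q2,q9} and {q4,q5}.
No further refinement is possible. Final partition (4 blocks): {q0,q1,q2,q9} | {q3,q6,q7,q8} | {q10} | {q4,q5}.

4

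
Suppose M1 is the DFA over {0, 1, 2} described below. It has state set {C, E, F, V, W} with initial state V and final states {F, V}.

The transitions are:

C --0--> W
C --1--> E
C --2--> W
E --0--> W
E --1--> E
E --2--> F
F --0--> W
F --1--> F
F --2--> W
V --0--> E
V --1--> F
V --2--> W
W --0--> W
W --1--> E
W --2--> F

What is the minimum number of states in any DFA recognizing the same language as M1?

Reachable states from the start: {E,F,V,W}. Unreachable: {C} — drop them.
Initial partition by acceptance: {F,V} | {E,W}.
Stable partition: {F,V} | {E,W} — 2 equivalence classes.

2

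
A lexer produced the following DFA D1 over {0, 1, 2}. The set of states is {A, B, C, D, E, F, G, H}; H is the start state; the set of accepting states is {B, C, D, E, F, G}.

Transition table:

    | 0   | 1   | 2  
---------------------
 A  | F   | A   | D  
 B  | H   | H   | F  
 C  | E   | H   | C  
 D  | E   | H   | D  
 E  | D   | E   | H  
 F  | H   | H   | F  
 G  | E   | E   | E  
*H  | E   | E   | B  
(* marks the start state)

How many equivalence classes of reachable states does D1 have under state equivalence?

States {A,C,G} cannot be reached from the start state, so discard them.
Initial partition by acceptance: {B,D,E,F} | {H}.
Refine {B,D,E,F} on symbol 0: members go to different blocks, giving {B,F} and {D,E}.
Refine {D,E} on symbol 1: members go to different blocks, giving {D} and {E}.
The partition is now stable with 4 blocks: {B,F} | {H} | {D} | {E}.

4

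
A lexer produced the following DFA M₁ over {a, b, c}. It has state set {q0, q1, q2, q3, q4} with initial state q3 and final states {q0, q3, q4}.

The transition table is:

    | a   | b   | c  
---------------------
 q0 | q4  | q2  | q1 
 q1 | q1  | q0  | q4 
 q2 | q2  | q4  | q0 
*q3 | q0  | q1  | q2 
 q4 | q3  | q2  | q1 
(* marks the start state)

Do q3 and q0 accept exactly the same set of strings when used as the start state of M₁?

Every state is reachable, so we keep all 5.
Initial partition by acceptance: {q0,q3,q4} | {q1,q2}.
Stable partition: {q0,q3,q4} | {q1,q2} — 2 equivalence classes.
q3 and q0 lie in the same block of the stable partition, so they are equivalent — no string distinguishes them.

Yes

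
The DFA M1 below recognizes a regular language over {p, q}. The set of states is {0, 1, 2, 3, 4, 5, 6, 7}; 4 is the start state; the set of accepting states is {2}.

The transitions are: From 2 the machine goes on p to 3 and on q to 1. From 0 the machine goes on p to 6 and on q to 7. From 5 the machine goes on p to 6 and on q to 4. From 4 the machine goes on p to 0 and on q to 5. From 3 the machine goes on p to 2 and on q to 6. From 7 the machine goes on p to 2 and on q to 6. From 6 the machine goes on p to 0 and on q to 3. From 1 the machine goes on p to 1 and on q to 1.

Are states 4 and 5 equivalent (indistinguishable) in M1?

Yes

Start with accepting vs non-accepting: {2} | {0,1,3,4,5,6,7}.
Split {0,1,3,4,5,6,7} by δ(·,p) → {0,1,4,5,6} and {3,7}.
Split {0,1,4,5,6} by δ(·,q) → {1,4,5} and {0,6}.
Split {1,4,5} by δ(·,p) → {4,5} and {1}.
The partition is now stable with 5 blocks: {2} | {4,5} | {3,7} | {0,6} | {1}.
4 and 5 lie in the same block of the stable partition, so they are equivalent — no string distinguishes them.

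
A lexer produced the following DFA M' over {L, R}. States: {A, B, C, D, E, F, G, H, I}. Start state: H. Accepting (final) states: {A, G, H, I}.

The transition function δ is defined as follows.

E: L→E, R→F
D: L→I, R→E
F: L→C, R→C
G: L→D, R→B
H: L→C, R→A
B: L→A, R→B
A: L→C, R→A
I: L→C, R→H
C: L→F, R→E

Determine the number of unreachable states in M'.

4

BFS from H reaches {A, C, E, F, H}; the 4 state(s) B, D, G, I are never visited.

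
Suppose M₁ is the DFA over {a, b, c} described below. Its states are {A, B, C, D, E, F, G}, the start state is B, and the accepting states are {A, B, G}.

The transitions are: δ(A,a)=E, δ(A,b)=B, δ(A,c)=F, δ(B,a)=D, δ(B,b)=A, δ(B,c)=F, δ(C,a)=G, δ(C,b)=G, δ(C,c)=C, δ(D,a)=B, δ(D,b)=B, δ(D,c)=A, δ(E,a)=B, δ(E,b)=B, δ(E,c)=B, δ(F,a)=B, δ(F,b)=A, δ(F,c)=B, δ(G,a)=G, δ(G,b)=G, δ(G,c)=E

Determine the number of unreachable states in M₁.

2

No path from B leads to C, G; the other 5 states are all reachable.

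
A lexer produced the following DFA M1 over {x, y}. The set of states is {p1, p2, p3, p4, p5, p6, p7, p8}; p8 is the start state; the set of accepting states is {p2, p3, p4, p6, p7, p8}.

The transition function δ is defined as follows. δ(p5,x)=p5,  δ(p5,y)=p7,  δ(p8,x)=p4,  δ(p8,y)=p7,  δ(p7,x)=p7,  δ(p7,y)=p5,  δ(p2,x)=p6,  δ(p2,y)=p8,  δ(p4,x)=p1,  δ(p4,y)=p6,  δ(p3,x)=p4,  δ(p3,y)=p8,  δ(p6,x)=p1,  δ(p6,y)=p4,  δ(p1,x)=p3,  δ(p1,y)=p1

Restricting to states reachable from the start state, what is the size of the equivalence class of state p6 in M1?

States {p2} cannot be reached from the start state, so discard them.
Initial partition by acceptance: {p3,p4,p6,p7,p8} | {p1,p5}.
Refine {p3,p4,p6,p7,p8} on symbol x: members go to different blocks, giving {p3,p7,p8} and {p4,p6}.
On input x, block {p3,p7,p8} splits into {p3,p8} and {p7}.
Refine {p3,p8} on symbol y: members go to different blocks, giving {p3} and {p8}.
Split {p1,p5} by δ(·,x) → {p1} and {p5}.
The partition is now stable with 6 blocks: {p3} | {p1} | {p4,p6} | {p7} | {p8} | {p5}.
The equivalence class containing p6 is {p4,p6}, of size 2.

2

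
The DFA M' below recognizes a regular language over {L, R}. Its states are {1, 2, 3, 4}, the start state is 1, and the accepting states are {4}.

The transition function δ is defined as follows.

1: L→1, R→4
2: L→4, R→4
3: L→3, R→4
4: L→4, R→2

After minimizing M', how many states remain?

3

States {3} cannot be reached from the start state, so discard them.
P0 = {4} | {1,2}.
On input L, block {1,2} splits into {1} and {2}.
Stable partition: {4} | {1} | {2} — 3 equivalence classes.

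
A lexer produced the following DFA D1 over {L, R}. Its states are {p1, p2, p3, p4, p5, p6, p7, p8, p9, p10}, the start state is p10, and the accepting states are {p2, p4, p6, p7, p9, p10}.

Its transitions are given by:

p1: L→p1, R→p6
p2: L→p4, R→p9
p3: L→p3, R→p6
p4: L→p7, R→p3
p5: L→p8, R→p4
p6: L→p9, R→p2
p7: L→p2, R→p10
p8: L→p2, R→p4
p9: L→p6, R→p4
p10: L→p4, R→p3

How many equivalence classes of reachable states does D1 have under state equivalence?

7

Reachable states from the start: {p2,p3,p4,p6,p7,p9,p10}. Unreachable: {p1,p5,p8} — drop them.
Start with accepting vs non-accepting: {p2,p4,p6,p7,p9,p10} | {p3}.
Refine {p2,p4,p6,p7,p9,p10} on symbol R: members go to different blocks, giving {p2,p6,p7,p9} and {p4,p10}.
Split {p2,p6,p7,p9} by δ(·,L) → {p6,p7,p9} and {p2}.
Split {p6,p7,p9} by δ(·,L) → {p6,p9} and {p7}.
Split {p6,p9} by δ(·,R) → {p6} and {p9}.
Split {p4,p10} by δ(·,L) → {p4} and {p10}.
Stable partition: {p6} | {p3} | {p4} | {p2} | {p7} | {p9} | {p10} — 7 equivalence classes.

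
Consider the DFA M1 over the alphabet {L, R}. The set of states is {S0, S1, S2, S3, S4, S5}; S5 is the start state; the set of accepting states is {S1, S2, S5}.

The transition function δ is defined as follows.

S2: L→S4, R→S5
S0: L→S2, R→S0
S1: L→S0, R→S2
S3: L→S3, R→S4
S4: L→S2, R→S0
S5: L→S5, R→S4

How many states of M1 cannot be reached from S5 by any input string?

2

No path from S5 leads to S1, S3; the other 4 states are all reachable.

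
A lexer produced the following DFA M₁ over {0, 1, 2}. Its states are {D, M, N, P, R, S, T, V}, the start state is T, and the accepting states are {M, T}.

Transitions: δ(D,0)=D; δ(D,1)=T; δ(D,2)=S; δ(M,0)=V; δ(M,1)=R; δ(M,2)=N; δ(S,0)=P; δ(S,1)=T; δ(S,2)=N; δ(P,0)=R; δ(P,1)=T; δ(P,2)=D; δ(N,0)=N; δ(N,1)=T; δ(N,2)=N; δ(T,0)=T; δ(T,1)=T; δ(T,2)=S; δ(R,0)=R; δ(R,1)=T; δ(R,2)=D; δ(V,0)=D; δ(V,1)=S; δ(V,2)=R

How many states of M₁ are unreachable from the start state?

2

Starting at T and following transitions, the reachable set is {D, N, P, R, S, T}. That leaves M, V unreachable — 2 in total.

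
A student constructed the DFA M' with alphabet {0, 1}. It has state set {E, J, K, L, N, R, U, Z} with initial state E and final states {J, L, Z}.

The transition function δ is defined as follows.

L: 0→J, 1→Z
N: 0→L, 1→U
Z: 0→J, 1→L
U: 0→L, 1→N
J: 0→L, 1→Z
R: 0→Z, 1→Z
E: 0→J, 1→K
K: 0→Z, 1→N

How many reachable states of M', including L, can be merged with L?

First remove the unreachable states {R}; 7 states remain.
P0 = {J,L,Z} | {E,K,N,U}.
The partition is now stable with 2 blocks: {J,L,Z} | {E,K,N,U}.
The equivalence class containing L is {J,L,Z}, of size 3.

3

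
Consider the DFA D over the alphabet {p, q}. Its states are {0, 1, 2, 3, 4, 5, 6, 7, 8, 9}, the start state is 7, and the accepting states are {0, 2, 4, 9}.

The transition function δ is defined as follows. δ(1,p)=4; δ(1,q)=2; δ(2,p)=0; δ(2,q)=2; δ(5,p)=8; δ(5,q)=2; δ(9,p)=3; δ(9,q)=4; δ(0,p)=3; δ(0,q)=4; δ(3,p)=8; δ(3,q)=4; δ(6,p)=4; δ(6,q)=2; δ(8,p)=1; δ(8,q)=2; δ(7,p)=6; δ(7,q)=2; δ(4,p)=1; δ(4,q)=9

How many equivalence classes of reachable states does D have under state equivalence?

States {5} cannot be reached from the start state, so discard them.
Start with accepting vs non-accepting: {0,2,4,9} | {1,3,6,7,8}.
Refine {0,2,4,9} on symbol p: members go to different blocks, giving {0,4,9} and {2}.
Refine {1,3,6,7,8} on symbol p: members go to different blocks, giving {3,7,8} and {1,6}.
Refine {0,4,9} on symbol p: members go to different blocks, giving {0,9} and {4}.
Split {3,7,8} by δ(·,p) → {7,8} and {3}.
No further refinement is possible. Final partition (6 blocks): {0,9} | {7,8} | {2} | {1,6} | {4} | {3}.

6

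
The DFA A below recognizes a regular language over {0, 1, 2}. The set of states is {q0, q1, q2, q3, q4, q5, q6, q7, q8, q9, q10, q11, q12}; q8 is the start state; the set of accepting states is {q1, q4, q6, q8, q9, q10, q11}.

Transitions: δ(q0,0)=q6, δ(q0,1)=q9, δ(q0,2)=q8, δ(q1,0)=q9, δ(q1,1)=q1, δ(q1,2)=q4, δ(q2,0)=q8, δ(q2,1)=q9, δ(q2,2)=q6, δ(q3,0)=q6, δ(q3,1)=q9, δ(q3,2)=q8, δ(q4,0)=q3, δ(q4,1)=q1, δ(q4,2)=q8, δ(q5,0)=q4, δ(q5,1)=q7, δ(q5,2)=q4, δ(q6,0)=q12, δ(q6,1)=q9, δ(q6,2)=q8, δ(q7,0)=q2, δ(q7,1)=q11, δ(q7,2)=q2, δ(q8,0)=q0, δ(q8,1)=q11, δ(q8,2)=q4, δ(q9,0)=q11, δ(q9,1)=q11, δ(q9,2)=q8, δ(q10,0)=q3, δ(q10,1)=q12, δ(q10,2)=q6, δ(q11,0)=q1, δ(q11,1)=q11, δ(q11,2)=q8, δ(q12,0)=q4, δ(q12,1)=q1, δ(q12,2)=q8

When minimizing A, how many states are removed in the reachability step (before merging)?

4

Starting at q8 and following transitions, the reachable set is {q0, q1, q3, q4, q6, q8, q9, q11, q12}. That leaves q2, q5, q7, q10 unreachable — 4 in total.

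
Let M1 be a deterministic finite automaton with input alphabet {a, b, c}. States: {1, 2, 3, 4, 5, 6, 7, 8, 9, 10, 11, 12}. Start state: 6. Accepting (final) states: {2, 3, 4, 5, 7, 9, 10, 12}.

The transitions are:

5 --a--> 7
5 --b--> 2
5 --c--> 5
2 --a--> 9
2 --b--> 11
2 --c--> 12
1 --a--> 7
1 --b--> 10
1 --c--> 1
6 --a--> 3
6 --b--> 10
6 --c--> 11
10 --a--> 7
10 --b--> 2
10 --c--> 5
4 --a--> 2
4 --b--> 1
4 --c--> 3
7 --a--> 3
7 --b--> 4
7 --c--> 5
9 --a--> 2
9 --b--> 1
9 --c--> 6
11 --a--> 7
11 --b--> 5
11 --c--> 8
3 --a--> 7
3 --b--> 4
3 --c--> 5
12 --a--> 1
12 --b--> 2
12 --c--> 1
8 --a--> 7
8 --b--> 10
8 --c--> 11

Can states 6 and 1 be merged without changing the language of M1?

Yes

Start with accepting vs non-accepting: {2,3,4,5,7,9,10,12} | {1,6,8,11}.
Refine {2,3,4,5,7,9,10,12} on symbol a: members go to different blocks, giving {2,3,4,5,7,9,10} and {12}.
Split {2,3,4,5,7,9,10} by δ(·,b) → {3,5,7,10} and {2,4,9}.
On input c, block {2,4,9} splits into {2} and {4} and {9}.
Split {3,5,7,10} by δ(·,b) → {3,7} and {5,10}.
Stable partition: {3,7} | {1,6,8,11} | {12} | {2} | {4} | {9} | {5,10} — 7 equivalence classes.
6 and 1 lie in the same block of the stable partition, so they are equivalent — no string distinguishes them.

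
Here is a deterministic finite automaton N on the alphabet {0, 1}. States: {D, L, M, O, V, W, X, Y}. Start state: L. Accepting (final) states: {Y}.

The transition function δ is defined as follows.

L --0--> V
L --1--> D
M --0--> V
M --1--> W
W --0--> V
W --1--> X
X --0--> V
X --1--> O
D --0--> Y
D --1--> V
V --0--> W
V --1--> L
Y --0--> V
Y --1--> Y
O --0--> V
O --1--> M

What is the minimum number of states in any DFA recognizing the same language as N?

All states are reachable from the start state.
Start with accepting vs non-accepting: {Y} | {D,L,M,O,V,W,X}.
Refine {D,L,M,O,V,W,X} on symbol 0: members go to different blocks, giving {L,M,O,V,W,X} and {D}.
Split {L,M,O,V,W,X} by δ(·,1) → {M,O,V,W,X} and {L}.
Refine {M,O,V,W,X} on symbol 1: members go to different blocks, giving {M,O,W,X} and {V}.
Stable partition: {Y} | {M,O,W,X} | {D} | {L} | {V} — 5 equivalence classes.

5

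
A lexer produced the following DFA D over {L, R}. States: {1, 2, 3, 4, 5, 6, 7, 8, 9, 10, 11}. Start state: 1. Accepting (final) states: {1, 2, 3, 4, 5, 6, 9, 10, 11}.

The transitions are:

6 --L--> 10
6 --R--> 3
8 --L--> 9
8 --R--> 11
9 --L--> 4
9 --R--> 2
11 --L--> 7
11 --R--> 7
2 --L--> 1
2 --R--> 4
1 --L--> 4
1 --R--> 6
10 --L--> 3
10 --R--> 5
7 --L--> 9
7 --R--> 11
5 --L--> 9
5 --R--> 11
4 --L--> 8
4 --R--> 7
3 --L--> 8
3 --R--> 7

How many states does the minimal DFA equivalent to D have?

4

Initial partition by acceptance: {1,2,3,4,5,6,9,10,11} | {7,8}.
Refine {1,2,3,4,5,6,9,10,11} on symbol L: members go to different blocks, giving {1,2,5,6,9,10} and {3,4,11}.
On input L, block {1,2,5,6,9,10} splits into {1,9,10} and {2,5,6}.
No further refinement is possible. Final partition (4 blocks): {1,9,10} | {7,8} | {3,4,11} | {2,5,6}.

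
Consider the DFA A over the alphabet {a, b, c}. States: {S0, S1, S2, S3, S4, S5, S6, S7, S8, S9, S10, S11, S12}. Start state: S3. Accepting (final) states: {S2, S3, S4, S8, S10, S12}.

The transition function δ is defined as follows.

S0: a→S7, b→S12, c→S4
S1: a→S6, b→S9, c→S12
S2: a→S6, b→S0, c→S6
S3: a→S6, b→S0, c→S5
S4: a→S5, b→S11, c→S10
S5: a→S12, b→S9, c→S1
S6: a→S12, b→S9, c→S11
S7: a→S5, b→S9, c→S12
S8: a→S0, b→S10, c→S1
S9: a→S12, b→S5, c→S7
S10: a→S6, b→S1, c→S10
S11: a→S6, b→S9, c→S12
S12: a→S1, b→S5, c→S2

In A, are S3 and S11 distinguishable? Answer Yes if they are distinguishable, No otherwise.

Yes

First remove the unreachable states {S8}; 12 states remain.
Initial partition by acceptance: {S2,S3,S4,S10,S12} | {S0,S1,S5,S6,S7,S9,S11}.
Split {S2,S3,S4,S10,S12} by δ(·,c) → {S4,S10,S12} and {S2,S3}.
On input c, block {S4,S10,S12} splits into {S4,S10} and {S12}.
Split {S0,S1,S5,S6,S7,S9,S11} by δ(·,a) → {S0,S1,S7,S11} and {S5,S6,S9}.
Split {S0,S1,S7,S11} by δ(·,a) → {S1,S7,S11} and {S0}.
Stable partition: {S4,S10} | {S1,S7,S11} | {S2,S3} | {S12} | {S5,S6,S9} | {S0} — 6 equivalence classes.
S3 and S11 end up in different blocks, so they are distinguishable. For instance, the string 'ε' is accepted from only S3.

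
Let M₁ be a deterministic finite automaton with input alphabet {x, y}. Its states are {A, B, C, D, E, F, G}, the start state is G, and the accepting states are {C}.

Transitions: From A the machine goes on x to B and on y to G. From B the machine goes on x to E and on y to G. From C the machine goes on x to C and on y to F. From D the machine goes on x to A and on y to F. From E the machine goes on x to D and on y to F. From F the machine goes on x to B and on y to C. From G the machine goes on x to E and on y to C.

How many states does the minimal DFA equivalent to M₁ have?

3

P0 = {C} | {A,B,D,E,F,G}.
Refine {A,B,D,E,F,G} on symbol y: members go to different blocks, giving {A,B,D,E} and {F,G}.
The partition is now stable with 3 blocks: {C} | {A,B,D,E} | {F,G}.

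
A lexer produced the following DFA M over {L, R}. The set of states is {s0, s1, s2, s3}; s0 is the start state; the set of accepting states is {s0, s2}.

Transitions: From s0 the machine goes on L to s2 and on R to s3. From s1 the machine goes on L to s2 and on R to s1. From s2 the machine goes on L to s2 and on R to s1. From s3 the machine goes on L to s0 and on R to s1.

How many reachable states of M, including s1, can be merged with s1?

P0 = {s0,s2} | {s1,s3}.
No further refinement is possible. Final partition (2 blocks): {s0,s2} | {s1,s3}.
State s1 belongs to the block {s1,s3}, which has 2 states.

2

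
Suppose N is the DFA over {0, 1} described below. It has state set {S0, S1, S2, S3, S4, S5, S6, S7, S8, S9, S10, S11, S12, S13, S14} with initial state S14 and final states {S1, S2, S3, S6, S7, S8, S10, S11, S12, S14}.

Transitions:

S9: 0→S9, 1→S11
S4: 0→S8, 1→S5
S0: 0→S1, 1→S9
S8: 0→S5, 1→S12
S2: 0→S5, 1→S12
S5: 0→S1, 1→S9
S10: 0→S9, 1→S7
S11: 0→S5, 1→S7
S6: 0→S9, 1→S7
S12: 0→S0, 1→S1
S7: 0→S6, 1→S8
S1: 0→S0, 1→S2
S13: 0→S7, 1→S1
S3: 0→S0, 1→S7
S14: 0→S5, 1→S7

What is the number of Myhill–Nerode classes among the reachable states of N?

6

States {S3,S4,S10,S13} cannot be reached from the start state, so discard them.
Start with accepting vs non-accepting: {S1,S2,S6,S7,S8,S11,S12,S14} | {S0,S5,S9}.
Split {S1,S2,S6,S7,S8,S11,S12,S14} by δ(·,0) → {S1,S2,S6,S8,S11,S12,S14} and {S7}.
On input 1, block {S1,S2,S6,S8,S11,S12,S14} splits into {S1,S2,S8,S12} and {S6,S11,S14}.
Refine {S0,S5,S9} on symbol 0: members go to different blocks, giving {S0,S5} and {S9}.
On input 0, block {S6,S11,S14} splits into {S11,S14} and {S6}.
The partition is now stable with 6 blocks: {S1,S2,S8,S12} | {S0,S5} | {S7} | {S11,S14} | {S9} | {S6}.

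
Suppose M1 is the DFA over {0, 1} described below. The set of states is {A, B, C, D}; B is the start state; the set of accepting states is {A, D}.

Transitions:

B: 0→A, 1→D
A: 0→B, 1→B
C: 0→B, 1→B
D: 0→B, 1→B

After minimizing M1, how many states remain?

First remove the unreachable states {C}; 3 states remain.
Initial partition by acceptance: {A,D} | {B}.
No further refinement is possible. Final partition (2 blocks): {A,D} | {B}.

2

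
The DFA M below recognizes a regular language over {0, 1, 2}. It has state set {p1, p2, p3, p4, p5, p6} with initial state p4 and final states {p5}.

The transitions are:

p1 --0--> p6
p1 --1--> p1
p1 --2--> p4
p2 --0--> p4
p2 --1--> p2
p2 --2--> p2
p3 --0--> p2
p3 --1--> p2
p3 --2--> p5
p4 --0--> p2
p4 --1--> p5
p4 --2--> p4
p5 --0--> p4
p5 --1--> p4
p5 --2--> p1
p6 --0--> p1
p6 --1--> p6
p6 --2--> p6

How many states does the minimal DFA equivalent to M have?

Reachable states from the start: {p1,p2,p4,p5,p6}. Unreachable: {p3} — drop them.
Start with accepting vs non-accepting: {p5} | {p1,p2,p4,p6}.
Split {p1,p2,p4,p6} by δ(·,1) → {p1,p2,p6} and {p4}.
Split {p1,p2,p6} by δ(·,0) → {p1,p6} and {p2}.
Split {p1,p6} by δ(·,2) → {p1} and {p6}.
Stable partition: {p5} | {p1} | {p4} | {p2} | {p6} — 5 equivalence classes.

5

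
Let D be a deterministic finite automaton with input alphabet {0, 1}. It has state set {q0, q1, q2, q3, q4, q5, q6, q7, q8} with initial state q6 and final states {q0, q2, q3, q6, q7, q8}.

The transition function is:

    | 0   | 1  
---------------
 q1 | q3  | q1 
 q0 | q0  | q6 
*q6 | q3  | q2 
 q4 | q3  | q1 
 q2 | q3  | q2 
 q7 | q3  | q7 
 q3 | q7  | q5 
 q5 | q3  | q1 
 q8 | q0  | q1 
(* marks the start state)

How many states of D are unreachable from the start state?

3

No path from q6 leads to q0, q4, q8; the other 6 states are all reachable.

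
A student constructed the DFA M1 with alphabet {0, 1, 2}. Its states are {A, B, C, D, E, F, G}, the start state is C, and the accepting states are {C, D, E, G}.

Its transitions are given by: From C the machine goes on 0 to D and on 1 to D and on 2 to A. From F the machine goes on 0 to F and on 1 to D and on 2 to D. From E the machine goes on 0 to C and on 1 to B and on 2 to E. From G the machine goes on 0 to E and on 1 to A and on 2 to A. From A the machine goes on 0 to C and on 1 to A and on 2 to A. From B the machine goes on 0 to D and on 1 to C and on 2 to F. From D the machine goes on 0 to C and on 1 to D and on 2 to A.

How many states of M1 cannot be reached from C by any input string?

4

No path from C leads to B, E, F, G; the other 3 states are all reachable.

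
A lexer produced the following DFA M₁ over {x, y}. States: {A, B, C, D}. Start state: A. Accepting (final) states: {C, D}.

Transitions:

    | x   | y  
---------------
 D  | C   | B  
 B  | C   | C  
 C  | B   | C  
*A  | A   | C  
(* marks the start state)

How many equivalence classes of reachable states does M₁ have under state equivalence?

3

Reachable states from the start: {A,B,C}. Unreachable: {D} — drop them.
P0 = {C} | {A,B}.
Refine {A,B} on symbol x: members go to different blocks, giving {A} and {B}.
No further refinement is possible. Final partition (3 blocks): {C} | {A} | {B}.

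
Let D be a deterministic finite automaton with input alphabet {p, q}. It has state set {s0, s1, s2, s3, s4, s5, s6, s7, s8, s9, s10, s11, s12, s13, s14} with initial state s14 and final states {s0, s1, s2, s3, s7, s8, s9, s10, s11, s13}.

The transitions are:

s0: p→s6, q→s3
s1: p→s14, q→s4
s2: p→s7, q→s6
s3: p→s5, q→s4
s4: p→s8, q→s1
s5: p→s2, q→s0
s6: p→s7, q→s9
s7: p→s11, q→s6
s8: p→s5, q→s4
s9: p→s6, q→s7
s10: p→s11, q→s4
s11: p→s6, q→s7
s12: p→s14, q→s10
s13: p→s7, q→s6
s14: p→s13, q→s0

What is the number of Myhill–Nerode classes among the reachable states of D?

Reachable states from the start: {s0,s1,s2,s3,s4,s5,s6,s7,s8,s9,s11,s13,s14}. Unreachable: {s10,s12} — drop them.
P0 = {s0,s1,s2,s3,s7,s8,s9,s11,s13} | {s4,s5,s6,s14}.
Refine {s0,s1,s2,s3,s7,s8,s9,s11,s13} on symbol p: members go to different blocks, giving {s0,s1,s3,s8,s9,s11} and {s2,s7,s13}.
Refine {s0,s1,s3,s8,s9,s11} on symbol q: members go to different blocks, giving {s1,s3,s8} and {s9,s11} and {s0}.
On input p, block {s4,s5,s6,s14} splits into {s5,s6,s14} and {s4}.
Refine {s5,s6,s14} on symbol q: members go to different blocks, giving {s5,s14} and {s6}.
Refine {s2,s7,s13} on symbol p: members go to different blocks, giving {s2,s13} and {s7}.
No further refinement is possible. Final partition (8 blocks): {s1,s3,s8} | {s5,s14} | {s2,s13} | {s9,s11} | {s0} | {s4} | {s6} | {s7}.

8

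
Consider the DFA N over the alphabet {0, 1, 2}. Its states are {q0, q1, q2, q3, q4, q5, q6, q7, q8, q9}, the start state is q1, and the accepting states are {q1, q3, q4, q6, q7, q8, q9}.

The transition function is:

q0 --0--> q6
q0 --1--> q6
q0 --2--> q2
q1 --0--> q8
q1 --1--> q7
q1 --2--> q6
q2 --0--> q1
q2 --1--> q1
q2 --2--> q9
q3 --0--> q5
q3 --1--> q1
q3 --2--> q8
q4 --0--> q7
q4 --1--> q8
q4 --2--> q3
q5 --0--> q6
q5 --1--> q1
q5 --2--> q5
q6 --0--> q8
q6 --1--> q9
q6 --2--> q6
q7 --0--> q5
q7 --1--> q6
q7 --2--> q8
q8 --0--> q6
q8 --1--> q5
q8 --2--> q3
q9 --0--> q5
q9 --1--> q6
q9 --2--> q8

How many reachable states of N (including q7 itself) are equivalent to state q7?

States {q0,q2,q4} cannot be reached from the start state, so discard them.
Initial partition by acceptance: {q1,q3,q6,q7,q8,q9} | {q5}.
Split {q1,q3,q6,q7,q8,q9} by δ(·,0) → {q1,q6,q8} and {q3,q7,q9}.
Split {q1,q6,q8} by δ(·,1) → {q1,q6} and {q8}.
No further refinement is possible. Final partition (4 blocks): {q1,q6} | {q5} | {q3,q7,q9} | {q8}.
State q7 belongs to the block {q3,q7,q9}, which has 3 states.

3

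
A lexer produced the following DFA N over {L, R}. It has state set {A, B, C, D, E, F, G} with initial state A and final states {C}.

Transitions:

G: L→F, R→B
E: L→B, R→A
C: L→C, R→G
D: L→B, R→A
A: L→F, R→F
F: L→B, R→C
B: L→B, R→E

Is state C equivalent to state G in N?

States {D} cannot be reached from the start state, so discard them.
Initial partition by acceptance: {C} | {A,B,E,F,G}.
On input R, block {A,B,E,F,G} splits into {A,B,E,G} and {F}.
On input L, block {A,B,E,G} splits into {A,G} and {B,E}.
Split {A,G} by δ(·,R) → {A} and {G}.
Split {B,E} by δ(·,R) → {B} and {E}.
Stable partition: {C} | {A} | {F} | {B} | {G} | {E} — 6 equivalence classes.
C and G end up in different blocks, so they are distinguishable. For instance, the string 'ε' is accepted from only C.

No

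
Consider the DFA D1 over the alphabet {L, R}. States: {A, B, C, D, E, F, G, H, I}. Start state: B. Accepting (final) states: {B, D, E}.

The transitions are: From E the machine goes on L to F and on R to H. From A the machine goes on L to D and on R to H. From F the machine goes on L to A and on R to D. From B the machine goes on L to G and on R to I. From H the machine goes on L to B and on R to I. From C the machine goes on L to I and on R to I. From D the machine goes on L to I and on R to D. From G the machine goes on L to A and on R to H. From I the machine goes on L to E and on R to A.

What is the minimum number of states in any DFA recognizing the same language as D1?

First remove the unreachable states {C}; 8 states remain.
Start with accepting vs non-accepting: {B,D,E} | {A,F,G,H,I}.
On input R, block {B,D,E} splits into {B,E} and {D}.
On input L, block {A,F,G,H,I} splits into {F,G} and {H,I} and {A}.
Refine {F,G} on symbol R: members go to different blocks, giving {F} and {G}.
On input L, block {B,E} splits into {B} and {E}.
Split {H,I} by δ(·,L) → {H} and {I}.
Stable partition: {B} | {F} | {D} | {H} | {A} | {G} | {E} | {I} — 8 equivalence classes.

8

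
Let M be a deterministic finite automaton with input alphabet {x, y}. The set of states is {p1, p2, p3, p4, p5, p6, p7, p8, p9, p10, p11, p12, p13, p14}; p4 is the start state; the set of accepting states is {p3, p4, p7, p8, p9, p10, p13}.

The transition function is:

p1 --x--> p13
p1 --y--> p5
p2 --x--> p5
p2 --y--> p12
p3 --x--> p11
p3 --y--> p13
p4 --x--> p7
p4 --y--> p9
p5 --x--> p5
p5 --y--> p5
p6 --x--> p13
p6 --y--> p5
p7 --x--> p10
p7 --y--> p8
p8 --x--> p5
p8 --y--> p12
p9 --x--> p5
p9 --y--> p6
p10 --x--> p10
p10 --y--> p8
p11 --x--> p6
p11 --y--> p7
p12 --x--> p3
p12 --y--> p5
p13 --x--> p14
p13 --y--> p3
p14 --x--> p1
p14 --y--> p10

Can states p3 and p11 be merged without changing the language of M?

First remove the unreachable states {p2}; 13 states remain.
Start with accepting vs non-accepting: {p3,p4,p7,p8,p9,p10,p13} | {p1,p5,p6,p11,p12,p14}.
Refine {p3,p4,p7,p8,p9,p10,p13} on symbol x: members go to different blocks, giving {p3,p8,p9,p13} and {p4,p7,p10}.
On input y, block {p3,p8,p9,p13} splits into {p3,p13} and {p8,p9}.
Refine {p1,p5,p6,p11,p12,p14} on symbol x: members go to different blocks, giving {p1,p6,p12} and {p5,p11,p14}.
Split {p5,p11,p14} by δ(·,x) → {p11,p14} and {p5}.
Stable partition: {p3,p13} | {p1,p6,p12} | {p4,p7,p10} | {p8,p9} | {p11,p14} | {p5} — 6 equivalence classes.
p3 and p11 end up in different blocks, so they are distinguishable. For instance, the string 'ε' is accepted from only p3.

No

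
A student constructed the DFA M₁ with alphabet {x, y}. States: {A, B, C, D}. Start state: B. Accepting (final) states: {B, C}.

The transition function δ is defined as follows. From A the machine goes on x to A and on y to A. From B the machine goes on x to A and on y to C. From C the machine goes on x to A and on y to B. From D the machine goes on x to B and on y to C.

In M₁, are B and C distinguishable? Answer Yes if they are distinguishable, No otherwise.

No

States {D} cannot be reached from the start state, so discard them.
Initial partition by acceptance: {B,C} | {A}.
Stable partition: {B,C} | {A} — 2 equivalence classes.
B and C lie in the same block of the stable partition, so they are equivalent — no string distinguishes them.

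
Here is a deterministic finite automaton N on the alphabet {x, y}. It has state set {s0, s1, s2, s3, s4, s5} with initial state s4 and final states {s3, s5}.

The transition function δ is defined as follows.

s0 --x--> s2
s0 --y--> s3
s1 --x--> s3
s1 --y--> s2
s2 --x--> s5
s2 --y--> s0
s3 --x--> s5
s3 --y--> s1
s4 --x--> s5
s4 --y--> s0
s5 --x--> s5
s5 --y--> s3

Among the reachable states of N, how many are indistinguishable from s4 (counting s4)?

All states are reachable from the start state.
P0 = {s3,s5} | {s0,s1,s2,s4}.
On input y, block {s3,s5} splits into {s3} and {s5}.
Split {s0,s1,s2,s4} by δ(·,x) → {s2,s4} and {s0} and {s1}.
No further refinement is possible. Final partition (5 blocks): {s3} | {s2,s4} | {s5} | {s0} | {s1}.
The equivalence class containing s4 is {s2,s4}, of size 2.

2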